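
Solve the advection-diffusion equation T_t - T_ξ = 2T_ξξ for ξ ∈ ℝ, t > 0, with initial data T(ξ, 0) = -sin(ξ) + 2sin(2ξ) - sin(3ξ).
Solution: Change to a moving frame: let η = ξ + t, σ = t and write T(ξ,t) = u(η,σ).
By the chain rule T_t = u_σ + u_η, T_ξ = u_η, T_ξξ = u_ηη.
Then T_t - T_ξ = u_σ: the advection term cancels and the PDE becomes the heat equation u_σ = 2u_ηη on η ∈ ℝ.
Initial data: u(η,0) = T(η,0) = -sin(η) + 2sin(2η) - sin(3η).
On η ∈ ℝ each mode satisfies (sin(nη))″ = -n² sin(nη), so exp(-2n²σ) sin(nη) solves the heat equation; by superposition u(η,σ) = Σ c_n exp(-2n²σ) sin(nη).
Reading off the coefficients: c_1=-1, c_2=2, c_3=-1, so u(η,σ) = -exp(-2σ)sin(η) + 2exp(-8σ)sin(2η) - exp(-18σ)sin(3η).
Substituting back η = ξ + t, σ = t: T(ξ,t) = u(ξ + t, t).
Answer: T(ξ, t) = -exp(-2t)sin(t + ξ) + 2exp(-8t)sin(2t + 2ξ) - exp(-18t)sin(3t + 3ξ)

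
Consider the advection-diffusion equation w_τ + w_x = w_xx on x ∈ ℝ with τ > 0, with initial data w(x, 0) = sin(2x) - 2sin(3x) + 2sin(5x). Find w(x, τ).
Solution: Change to a moving frame: let η = x - τ, σ = τ and write w(x,τ) = u(η,σ).
By the chain rule w_τ = u_σ - u_η, w_x = u_η, w_xx = u_ηη.
Then w_τ + w_x = u_σ: the advection term cancels and the PDE becomes the heat equation u_σ = u_ηη on η ∈ ℝ.
Initial data: u(η,0) = w(η,0) = sin(2η) - 2sin(3η) + 2sin(5η).
On η ∈ ℝ each mode satisfies (sin(nη))″ = -n² sin(nη), so exp(-n²σ) sin(nη) solves the heat equation; by superposition u(η,σ) = Σ c_n exp(-n²σ) sin(nη).
Reading off the coefficients: c_2=1, c_3=-2, c_5=2, so u(η,σ) = exp(-4σ)sin(2η) - 2exp(-9σ)sin(3η) + 2exp(-25σ)sin(5η).
Substituting back η = x - τ, σ = τ: w(x,τ) = u(x - τ, τ).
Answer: w(x, τ) = exp(-4τ)sin(2x - 2τ) - 2exp(-9τ)sin(3x - 3τ) + 2exp(-25τ)sin(5x - 5τ)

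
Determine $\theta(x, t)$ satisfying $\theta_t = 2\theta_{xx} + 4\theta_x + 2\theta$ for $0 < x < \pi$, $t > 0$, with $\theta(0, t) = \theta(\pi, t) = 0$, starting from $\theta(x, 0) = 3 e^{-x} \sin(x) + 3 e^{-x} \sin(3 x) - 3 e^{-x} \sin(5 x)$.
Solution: Substitute $\theta = e^{-x}u$, i.e. $u = e^{x}\theta$.
By the product rule, $\theta_x = e^{-x}(u_x - u)$, $\theta_{xx} = e^{-x}(u_{xx} - 2u_x + u)$, $\theta_t = e^{-x}u_t$.
Substituting into the PDE and dividing by $e^{-x}$: $u_t = 2(u_{xx} - 2u_x + u) + 4(u_x - u) + 2u$.
The lower-order terms cancel, leaving the standard heat equation $u_t = 2u_{xx}$.
Initial data for $u$: $u(x,0) = e^{x}\theta(x,0) = 3 \sin(x) + 3 \sin(3 x) - 3 \sin(5 x)$. The boundary conditions carry over: $u(0,t) = u(\pi,t) = 0$.
Solve for $u$:
  Using separation of variables $u = X(x)G(t)$:
  Eigenfunctions: $\sin(nx)$, $n = 1, 2, 3, \ldots$
  General solution: $u(x, t) = \sum c_n \sin(nx) e^{-2n^2 t}$
  Matching $u(x,0) = 3 \sin(x) + 3 \sin(3 x) - 3 \sin(5 x)$ term by term: $c_1=3, c_3=3, c_5=-3$.
Hence $u(x,t) = 3 e^{-2 t} \sin(x) + 3 e^{-18 t} \sin(3 x) - 3 e^{-50 t} \sin(5 x)$.
Transform back: $\theta(x,t) = e^{-x}u(x,t)$.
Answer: $\theta(x, t) = 3 e^{-2 t} e^{-x} \sin(x) + 3 e^{-18 t} e^{-x} \sin(3 x) - 3 e^{-50 t} e^{-x} \sin(5 x)$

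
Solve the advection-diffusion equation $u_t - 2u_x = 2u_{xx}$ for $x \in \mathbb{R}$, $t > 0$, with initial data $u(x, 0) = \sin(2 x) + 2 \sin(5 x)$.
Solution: Change to a moving frame: let $\eta = x + 2t$, $\sigma = t$ and write $u(x,t) = w(\eta,\sigma)$.
By the chain rule $u_t = w_{\sigma} + 2w_{\eta}$, $u_x = w_{\eta}$, $u_{xx} = w_{\eta\eta}$.
Then $u_t - 2u_x = w_{\sigma}$: the advection term cancels and the PDE becomes the heat equation $w_{\sigma} = 2w_{\eta\eta}$ on $\eta \in \mathbb{R}$.
Initial data: $w(\eta,0) = u(\eta,0) = \sin(2 \eta) + 2 \sin(5 \eta)$.
On $\eta \in \mathbb{R}$ each mode satisfies $(\sin(n\eta))'' = -n^2 \sin(n\eta)$, so $e^{-2n^2\sigma} \sin(n\eta)$ solves the heat equation; by superposition $w(\eta,\sigma) = \sum c_n e^{-2n^2\sigma} \sin(n\eta)$.
Reading off the coefficients: $c_2=1, c_5=2$, so $w(\eta,\sigma) = e^{-8 \sigma} \sin(2 \eta) + 2 e^{-50 \sigma} \sin(5 \eta)$.
Substituting back $\eta = x + 2t$, $\sigma = t$: $u(x,t) = w(x + 2t, t)$.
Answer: $u(x, t) = e^{-8 t} \sin(4 t + 2 x) + 2 e^{-50 t} \sin(10 t + 5 x)$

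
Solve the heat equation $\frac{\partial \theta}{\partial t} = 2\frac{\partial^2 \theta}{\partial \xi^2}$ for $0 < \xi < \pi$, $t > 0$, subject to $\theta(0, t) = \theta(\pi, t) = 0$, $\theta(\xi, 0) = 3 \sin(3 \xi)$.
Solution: Separating variables: $\theta = \sum c_n e^{-2n^2t} \sin(n\xi)$. From $\theta(\xi,0) = 3 \sin(3 \xi)$: $c_3=3$.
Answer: $\theta(\xi, t) = 3 e^{-18 t} \sin(3 \xi)$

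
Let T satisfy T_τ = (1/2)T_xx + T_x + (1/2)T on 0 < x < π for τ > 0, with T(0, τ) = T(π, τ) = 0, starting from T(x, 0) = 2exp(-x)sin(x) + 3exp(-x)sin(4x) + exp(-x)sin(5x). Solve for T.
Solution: Substitute T = exp(-x)u.
Then T_x = exp(-x)(u_x - u), T_xx = exp(-x)(u_xx - 2u_x + u), T_τ = exp(-x)u_τ; substituting and dividing by exp(-x), the lower-order terms cancel: u_τ = (1/2)u_xx (standard heat equation).
Data for u: u(x,0) = exp(x)T(x,0) = 2sin(x) + 3sin(4x) + sin(5x). The boundary conditions carry over: u(0,τ) = u(π,τ) = 0.
Separating variables: u = Σ c_n exp(-n²τ/2) sin(nx). From u(x,0) = 2sin(x) + 3sin(4x) + sin(5x): c_1=2, c_4=3, c_5=1.
So u(x,τ) = 3exp(-8τ)sin(4x) + 2exp(-τ/2)sin(x) + exp(-25τ/2)sin(5x), and T(x,τ) = exp(-x)u(x,τ).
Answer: T(x, τ) = 3exp(-x)exp(-8τ)sin(4x) + 2exp(-x)exp(-τ/2)sin(x) + exp(-x)exp(-25τ/2)sin(5x)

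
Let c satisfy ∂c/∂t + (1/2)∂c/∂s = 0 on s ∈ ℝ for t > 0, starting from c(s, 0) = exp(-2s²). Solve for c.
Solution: By characteristics (ds/dt = 1/2), c(s,t) = f(s - (1/2)t) with f = c(·, 0).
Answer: c(s, t) = exp(-2(s - t/2)²)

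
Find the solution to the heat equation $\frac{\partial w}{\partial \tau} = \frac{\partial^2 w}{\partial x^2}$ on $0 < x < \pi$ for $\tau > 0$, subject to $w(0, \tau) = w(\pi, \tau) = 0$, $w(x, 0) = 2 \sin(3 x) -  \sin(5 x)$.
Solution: Using separation of variables $w = X(x)T(\tau)$:
Eigenfunctions: $\sin(nx)$, $n = 1, 2, 3, \ldots$
General solution: $w(x, \tau) = \sum c_n \sin(nx) e^{-n^2 \tau}$
Matching $w(x,0) = 2 \sin(3 x) - \sin(5 x)$ term by term: $c_3=2, c_5=-1$.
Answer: $w(x, \tau) = 2 e^{-9 \tau} \sin(3 x) -  e^{-25 \tau} \sin(5 x)$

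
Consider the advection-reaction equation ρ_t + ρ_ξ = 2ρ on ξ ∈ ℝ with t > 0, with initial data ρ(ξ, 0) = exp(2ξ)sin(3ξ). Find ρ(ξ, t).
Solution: Substitute ρ = exp(2ξ)u, i.e. u = exp(-2ξ)ρ.
By the product rule, ρ_ξ = exp(2ξ)(u_ξ + 2u), ρ_t = exp(2ξ)u_t.
Substituting into the PDE and dividing by exp(2ξ): u_t + (u_ξ + 2u) = 2u.
The lower-order terms cancel, leaving the standard advection equation u_t + u_ξ = 0.
Initial data for u: u(ξ,0) = exp(-2ξ)ρ(ξ,0) = sin(3ξ).
Solve for u:
  By method of characteristics (waves move right with speed 1):
  Along characteristics ξ - t = const, u is constant, so u(ξ,t) = f(ξ - t) with f = u(·, 0).
Hence u(ξ,t) = -sin(3t - 3ξ).
Transform back: ρ(ξ,t) = exp(2ξ)u(ξ,t).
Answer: ρ(ξ, t) = -exp(2ξ)sin(3t - 3ξ)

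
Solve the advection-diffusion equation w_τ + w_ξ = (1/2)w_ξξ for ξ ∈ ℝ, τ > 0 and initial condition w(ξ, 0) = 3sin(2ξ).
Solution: Moving frame: η = ξ - τ, σ = τ, w = u(η,σ), so w_τ = u_σ - u_η and w_ξξ = u_ηη.
Hence w_τ + w_ξ = u_σ and the PDE becomes the heat equation u_σ = (1/2)u_ηη on η ∈ ℝ.
Initial data: u(η,0) = w(η,0) = 3sin(2η). Each mode sin(nη) decays as exp(-n²σ/2) on ℝ, so u(η,σ) = Σ c_n exp(-n²σ/2) sin(nη) with c_2=3: u(η,σ) = 3exp(-2σ)sin(2η).
Substituting back: w(ξ,τ) = u(ξ - τ, τ).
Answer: w(ξ, τ) = 3exp(-2τ)sin(2ξ - 2τ)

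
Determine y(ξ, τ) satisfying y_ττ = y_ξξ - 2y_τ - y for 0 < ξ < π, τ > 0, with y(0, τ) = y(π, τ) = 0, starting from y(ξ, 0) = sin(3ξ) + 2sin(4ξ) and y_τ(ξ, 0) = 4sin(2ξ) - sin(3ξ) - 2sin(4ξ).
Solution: Substitute y = exp(-τ)u, i.e. u = exp(τ)y.
By the product rule, y_τ = exp(-τ)(u_τ - u), y_ττ = exp(-τ)(u_ττ - 2u_τ + u), y_ξξ = exp(-τ)u_ξξ.
Substituting into the PDE and dividing by exp(-τ): u_ττ - 2u_τ + u = u_ξξ - 2(u_τ - u) - u.
The lower-order terms cancel, leaving the standard wave equation u_ττ = u_ξξ.
Initial data for u: u(ξ,0) = y(ξ,0) = sin(3ξ) + 2sin(4ξ); u_τ(ξ,0) = y_τ(ξ,0) + y(ξ,0) = 4sin(2ξ). The boundary conditions carry over: u(0,τ) = u(π,τ) = 0.
Solve for u:
  Using separation of variables u = X(ξ)T(τ):
  Eigenfunctions: sin(nξ), n = 1, 2, 3, ...
  General solution: u(ξ, τ) = Σ [A_n cos(n τ) + B_n sin(n τ)] sin(nξ)
  From u(ξ,0) = sin(3ξ) + 2sin(4ξ): A_3=1, A_4=2. From u_τ(ξ,0) = 4sin(2ξ), using u_τ(ξ,0) = Σ ω_n B_n sin(nξ) with ω_n = n: B_2 = 4/2 = 2.
Hence u(ξ,τ) = 2sin(2ξ)sin(2τ) + sin(3ξ)cos(3τ) + 2sin(4ξ)cos(4τ).
Transform back: y(ξ,τ) = exp(-τ)u(ξ,τ).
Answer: y(ξ, τ) = 2exp(-τ)sin(2ξ)sin(2τ) + exp(-τ)sin(3ξ)cos(3τ) + 2exp(-τ)sin(4ξ)cos(4τ)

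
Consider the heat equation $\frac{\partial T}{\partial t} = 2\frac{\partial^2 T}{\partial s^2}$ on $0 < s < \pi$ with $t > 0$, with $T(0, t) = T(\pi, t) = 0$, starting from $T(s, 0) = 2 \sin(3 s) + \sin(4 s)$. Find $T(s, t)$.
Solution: Separating variables: $T = \sum c_n e^{-2n^2t} \sin(ns)$. From $T(s,0) = 2 \sin(3 s) + \sin(4 s)$: $c_3=2, c_4=1$.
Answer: $T(s, t) = 2 e^{-18 t} \sin(3 s) + e^{-32 t} \sin(4 s)$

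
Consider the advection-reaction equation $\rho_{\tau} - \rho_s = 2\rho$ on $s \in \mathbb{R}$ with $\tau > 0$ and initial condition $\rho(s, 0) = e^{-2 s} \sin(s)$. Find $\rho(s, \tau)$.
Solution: Substitute $\rho = e^{-2s}u$.
Then $\rho_s = e^{-2s}(u_s - 2u)$, $\rho_{\tau} = e^{-2s}u_{\tau}$; substituting and dividing by $e^{-2s}$, the lower-order terms cancel: $u_{\tau} - u_s = 0$ (standard advection equation).
Data for $u$: $u(s,0) = e^{2s}\rho(s,0) = \sin(s)$.
By characteristics ($ds/d\tau = -1$), $u(s,\tau) = f(s + \tau)$ with $f = u( \cdot , 0)$.
So $u(s,\tau) = \sin(s + \tau)$, and $\rho(s,\tau) = e^{-2s}u(s,\tau)$.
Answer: $\rho(s, \tau) = e^{-2 s} \sin(\tau + s)$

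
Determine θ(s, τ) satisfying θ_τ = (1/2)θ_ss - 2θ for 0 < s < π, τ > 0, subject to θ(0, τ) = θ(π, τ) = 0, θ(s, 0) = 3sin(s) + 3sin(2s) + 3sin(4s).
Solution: Substitute θ = exp(-2τ)u, i.e. u = exp(2τ)θ.
By the product rule, θ_τ = exp(-2τ)(u_τ - 2u), θ_ss = exp(-2τ)u_ss.
Substituting into the PDE and dividing by exp(-2τ): u_τ - 2u = (1/2)u_ss - 2u.
The lower-order terms cancel, leaving the standard heat equation u_τ = (1/2)u_ss.
Initial data for u: u(s,0) = θ(s,0) = 3sin(s) + 3sin(2s) + 3sin(4s). The boundary conditions carry over: u(0,τ) = u(π,τ) = 0.
Solve for u:
  Using separation of variables u = X(s)G(τ):
  Eigenfunctions: sin(ns), n = 1, 2, 3, ...
  General solution: u(s, τ) = Σ c_n sin(ns) exp(-n² τ/2)
  Matching u(s,0) = 3sin(s) + 3sin(2s) + 3sin(4s) term by term: c_1=3, c_2=3, c_4=3.
Hence u(s,τ) = 3exp(-2τ)sin(2s) + 3exp(-8τ)sin(4s) + 3exp(-τ/2)sin(s).
Transform back: θ(s,τ) = exp(-2τ)u(s,τ).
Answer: θ(s, τ) = 3exp(-4τ)sin(2s) + 3exp(-10τ)sin(4s) + 3exp(-5τ/2)sin(s)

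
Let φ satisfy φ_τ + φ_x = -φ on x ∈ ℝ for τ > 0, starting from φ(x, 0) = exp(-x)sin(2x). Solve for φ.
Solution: Substitute φ = exp(-x)u.
Then φ_x = exp(-x)(u_x - u), φ_τ = exp(-x)u_τ; substituting and dividing by exp(-x), the lower-order terms cancel: u_τ + u_x = 0 (standard advection equation).
Data for u: u(x,0) = exp(x)φ(x,0) = sin(2x).
By characteristics (dx/dτ = 1), u(x,τ) = f(x - τ) with f = u(·, 0).
So u(x,τ) = sin(2x - 2τ), and φ(x,τ) = exp(-x)u(x,τ).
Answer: φ(x, τ) = exp(-x)sin(2x - 2τ)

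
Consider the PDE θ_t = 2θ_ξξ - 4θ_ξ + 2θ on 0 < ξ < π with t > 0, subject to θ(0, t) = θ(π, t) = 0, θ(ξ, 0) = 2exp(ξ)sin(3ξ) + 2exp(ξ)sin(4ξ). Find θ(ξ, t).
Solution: Substitute θ = exp(ξ)u.
Then θ_ξ = exp(ξ)(u_ξ + u), θ_ξξ = exp(ξ)(u_ξξ + 2u_ξ + u), θ_t = exp(ξ)u_t; substituting and dividing by exp(ξ), the lower-order terms cancel: u_t = 2u_ξξ (standard heat equation).
Data for u: u(ξ,0) = exp(-ξ)θ(ξ,0) = 2sin(3ξ) + 2sin(4ξ). The boundary conditions carry over: u(0,t) = u(π,t) = 0.
Separating variables: u = Σ c_n exp(-2n²t) sin(nξ). From u(ξ,0) = 2sin(3ξ) + 2sin(4ξ): c_3=2, c_4=2.
So u(ξ,t) = 2exp(-18t)sin(3ξ) + 2exp(-32t)sin(4ξ), and θ(ξ,t) = exp(ξ)u(ξ,t).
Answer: θ(ξ, t) = 2exp(-18t)exp(ξ)sin(3ξ) + 2exp(-32t)exp(ξ)sin(4ξ)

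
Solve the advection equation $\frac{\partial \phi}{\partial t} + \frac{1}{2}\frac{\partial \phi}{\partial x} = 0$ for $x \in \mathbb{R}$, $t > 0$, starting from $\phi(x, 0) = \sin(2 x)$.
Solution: By characteristics ($dx/dt = 1/2$), $\phi(x,t) = f(x - \frac{1}{2}t)$ with $f = \phi( \cdot , 0)$.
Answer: $\phi(x, t) = - \sin(t - 2 x)$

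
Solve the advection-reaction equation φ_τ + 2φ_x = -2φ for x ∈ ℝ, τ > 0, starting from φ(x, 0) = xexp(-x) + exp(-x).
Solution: Substitute φ = exp(-x)u, i.e. u = exp(x)φ.
By the product rule, φ_x = exp(-x)(u_x - u), φ_τ = exp(-x)u_τ.
Substituting into the PDE and dividing by exp(-x): u_τ + 2(u_x - u) = -2u.
The lower-order terms cancel, leaving the standard advection equation u_τ + 2u_x = 0.
Initial data for u: u(x,0) = exp(x)φ(x,0) = x + 1.
Solve for u:
  By method of characteristics (waves move right with speed 2):
  Along characteristics x - 2τ = const, u is constant, so u(x,τ) = f(x - 2τ) with f = u(·, 0).
Hence u(x,τ) = x - 2τ + 1.
Transform back: φ(x,τ) = exp(-x)u(x,τ).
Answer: φ(x, τ) = xexp(-x) - 2τexp(-x) + exp(-x)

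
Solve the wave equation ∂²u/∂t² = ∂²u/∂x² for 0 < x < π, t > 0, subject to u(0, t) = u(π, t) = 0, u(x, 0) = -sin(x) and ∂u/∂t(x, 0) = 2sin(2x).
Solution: Using separation of variables u = X(x)T(t):
Eigenfunctions: sin(nx), n = 1, 2, 3, ...
General solution: u(x, t) = Σ [A_n cos(n t) + B_n sin(n t)] sin(nx)
From u(x,0) = -sin(x): A_1=-1. From u_t(x,0) = 2sin(2x), using u_t(x,0) = Σ ω_n B_n sin(nx) with ω_n = n: B_2 = 2/2 = 1.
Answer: u(x, t) = sin(2t)sin(2x) - sin(x)cos(t)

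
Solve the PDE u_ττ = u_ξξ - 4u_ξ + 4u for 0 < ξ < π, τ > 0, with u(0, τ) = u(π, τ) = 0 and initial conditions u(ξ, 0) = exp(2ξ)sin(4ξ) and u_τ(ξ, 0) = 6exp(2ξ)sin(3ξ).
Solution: Substitute u = exp(2ξ)w, i.e. w = exp(-2ξ)u.
By the product rule, u_ξ = exp(2ξ)(w_ξ + 2w), u_ξξ = exp(2ξ)(w_ξξ + 4w_ξ + 4w), u_ττ = exp(2ξ)w_ττ.
Substituting into the PDE and dividing by exp(2ξ): w_ττ = (w_ξξ + 4w_ξ + 4w) - 4(w_ξ + 2w) + 4w.
The lower-order terms cancel, leaving the standard wave equation w_ττ = w_ξξ.
Initial data for w: w(ξ,0) = exp(-2ξ)u(ξ,0) = sin(4ξ); w_τ(ξ,0) = exp(-2ξ)u_τ(ξ,0) = 6sin(3ξ). The boundary conditions carry over: w(0,τ) = w(π,τ) = 0.
Solve for w:
  Using separation of variables w = X(ξ)T(τ):
  Eigenfunctions: sin(nξ), n = 1, 2, 3, ...
  General solution: w(ξ, τ) = Σ [A_n cos(n τ) + B_n sin(n τ)] sin(nξ)
  From w(ξ,0) = sin(4ξ): A_4=1. From w_τ(ξ,0) = 6sin(3ξ), using w_τ(ξ,0) = Σ ω_n B_n sin(nξ) with ω_n = n: B_3 = 6/3 = 2.
Hence w(ξ,τ) = 2sin(3ξ)sin(3τ) + sin(4ξ)cos(4τ).
Transform back: u(ξ,τ) = exp(2ξ)w(ξ,τ).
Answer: u(ξ, τ) = 2exp(2ξ)sin(3ξ)sin(3τ) + exp(2ξ)sin(4ξ)cos(4τ)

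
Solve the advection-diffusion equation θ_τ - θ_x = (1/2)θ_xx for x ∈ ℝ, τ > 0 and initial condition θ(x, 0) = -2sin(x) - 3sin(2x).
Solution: Change to a moving frame: let η = x + τ, σ = τ and write θ(x,τ) = u(η,σ).
By the chain rule θ_τ = u_σ + u_η, θ_x = u_η, θ_xx = u_ηη.
Then θ_τ - θ_x = u_σ: the advection term cancels and the PDE becomes the heat equation u_σ = (1/2)u_ηη on η ∈ ℝ.
Initial data: u(η,0) = θ(η,0) = -2sin(η) - 3sin(2η).
On η ∈ ℝ each mode satisfies (sin(nη))″ = -n² sin(nη), so exp(-n²σ/2) sin(nη) solves the heat equation; by superposition u(η,σ) = Σ c_n exp(-n²σ/2) sin(nη).
Reading off the coefficients: c_1=-2, c_2=-3, so u(η,σ) = -3exp(-2σ)sin(2η) - 2exp(-σ/2)sin(η).
Substituting back η = x + τ, σ = τ: θ(x,τ) = u(x + τ, τ).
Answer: θ(x, τ) = -3exp(-2τ)sin(2x + 2τ) - 2exp(-τ/2)sin(x + τ)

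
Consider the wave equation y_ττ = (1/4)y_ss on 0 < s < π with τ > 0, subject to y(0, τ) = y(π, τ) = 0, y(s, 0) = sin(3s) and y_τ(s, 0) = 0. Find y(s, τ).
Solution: Using separation of variables y = X(s)T(τ):
Eigenfunctions: sin(ns), n = 1, 2, 3, ...
General solution: y(s, τ) = Σ [A_n cos(n τ/2) + B_n sin(n τ/2)] sin(ns)
From y(s,0) = sin(3s): A_3=1. From y_τ(s,0) = 0: all B_n = 0.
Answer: y(s, τ) = sin(3s)cos(3τ/2)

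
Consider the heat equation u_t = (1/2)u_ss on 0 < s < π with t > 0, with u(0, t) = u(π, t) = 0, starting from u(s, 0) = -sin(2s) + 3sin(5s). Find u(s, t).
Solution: Separating variables: u = Σ c_n exp(-n²t/2) sin(ns). From u(s,0) = -sin(2s) + 3sin(5s): c_2=-1, c_5=3.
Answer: u(s, t) = -exp(-2t)sin(2s) + 3exp(-25t/2)sin(5s)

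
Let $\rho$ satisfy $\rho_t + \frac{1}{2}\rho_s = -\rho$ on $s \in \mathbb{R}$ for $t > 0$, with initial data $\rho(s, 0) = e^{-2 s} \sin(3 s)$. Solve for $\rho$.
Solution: Substitute $\rho = e^{-2s}u$.
Then $\rho_s = e^{-2s}(u_s - 2u)$, $\rho_t = e^{-2s}u_t$; substituting and dividing by $e^{-2s}$, the lower-order terms cancel: $u_t + \frac{1}{2}u_s = 0$ (standard advection equation).
Data for $u$: $u(s,0) = e^{2s}\rho(s,0) = \sin(3 s)$.
By characteristics ($ds/dt = 1/2$), $u(s,t) = f(s - \frac{1}{2}t)$ with $f = u( \cdot , 0)$.
So $u(s,t) = \sin(3 s - 3 t/2)$, and $\rho(s,t) = e^{-2s}u(s,t)$.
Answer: $\rho(s, t) = e^{-2 s} \sin(3 s - 3 t/2)$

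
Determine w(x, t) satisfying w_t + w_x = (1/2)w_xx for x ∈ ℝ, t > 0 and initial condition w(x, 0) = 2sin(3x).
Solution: Moving frame: η = x - t, σ = t, w = u(η,σ), so w_t = u_σ - u_η and w_xx = u_ηη.
Hence w_t + w_x = u_σ and the PDE becomes the heat equation u_σ = (1/2)u_ηη on η ∈ ℝ.
Initial data: u(η,0) = w(η,0) = 2sin(3η). Each mode sin(nη) decays as exp(-n²σ/2) on ℝ, so u(η,σ) = Σ c_n exp(-n²σ/2) sin(nη) with c_3=2: u(η,σ) = 2exp(-9σ/2)sin(3η).
Substituting back: w(x,t) = u(x - t, t).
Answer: w(x, t) = -2exp(-9t/2)sin(3t - 3x)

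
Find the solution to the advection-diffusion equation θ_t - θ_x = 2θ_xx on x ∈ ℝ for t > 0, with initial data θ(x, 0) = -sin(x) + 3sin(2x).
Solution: Change to a moving frame: let η = x + t, σ = t and write θ(x,t) = u(η,σ).
By the chain rule θ_t = u_σ + u_η, θ_x = u_η, θ_xx = u_ηη.
Then θ_t - θ_x = u_σ: the advection term cancels and the PDE becomes the heat equation u_σ = 2u_ηη on η ∈ ℝ.
Initial data: u(η,0) = θ(η,0) = -sin(η) + 3sin(2η).
On η ∈ ℝ each mode satisfies (sin(nη))″ = -n² sin(nη), so exp(-2n²σ) sin(nη) solves the heat equation; by superposition u(η,σ) = Σ c_n exp(-2n²σ) sin(nη).
Reading off the coefficients: c_1=-1, c_2=3, so u(η,σ) = -exp(-2σ)sin(η) + 3exp(-8σ)sin(2η).
Substituting back η = x + t, σ = t: θ(x,t) = u(x + t, t).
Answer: θ(x, t) = -exp(-2t)sin(t + x) + 3exp(-8t)sin(2t + 2x)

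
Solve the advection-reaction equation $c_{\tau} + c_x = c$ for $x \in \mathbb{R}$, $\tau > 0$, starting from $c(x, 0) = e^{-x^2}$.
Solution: Substitute $c = e^{\tau}u$.
Then $c_{\tau} = e^{\tau}(u_{\tau} + u)$, $c_x = e^{\tau}u_x$; substituting and dividing by $e^{\tau}$, the lower-order terms cancel: $u_{\tau} + u_x = 0$ (standard advection equation).
Data for $u$: $u(x,0) = c(x,0) = e^{-x^2}$.
By characteristics ($dx/d\tau = 1$), $u(x,\tau) = f(x - \tau)$ with $f = u( \cdot , 0)$.
So $u(x,\tau) = e^{-(x - \tau)^2}$, and $c(x,\tau) = e^{\tau}u(x,\tau)$.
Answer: $c(x, \tau) = e^{\tau} e^{-(-\tau + x)^2}$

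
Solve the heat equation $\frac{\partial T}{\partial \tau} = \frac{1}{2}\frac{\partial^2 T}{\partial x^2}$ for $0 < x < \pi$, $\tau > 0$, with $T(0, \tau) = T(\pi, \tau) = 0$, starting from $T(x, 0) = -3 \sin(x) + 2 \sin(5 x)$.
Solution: Using separation of variables $T = X(x)G(\tau)$:
Eigenfunctions: $\sin(nx)$, $n = 1, 2, 3, \ldots$
General solution: $T(x, \tau) = \sum c_n \sin(nx) e^{-n^2 \tau/2}$
Matching $T(x,0) = -3 \sin(x) + 2 \sin(5 x)$ term by term: $c_1=-3, c_5=2$.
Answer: $T(x, \tau) = -3 e^{-\tau/2} \sin(x) + 2 e^{-25 \tau/2} \sin(5 x)$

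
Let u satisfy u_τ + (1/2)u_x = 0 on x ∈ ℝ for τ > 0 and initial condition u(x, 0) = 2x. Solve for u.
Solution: By method of characteristics (waves move right with speed 1/2):
Along characteristics x - (1/2)τ = const, u is constant, so u(x,τ) = f(x - (1/2)τ) with f = u(·, 0).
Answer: u(x, τ) = 2x - τ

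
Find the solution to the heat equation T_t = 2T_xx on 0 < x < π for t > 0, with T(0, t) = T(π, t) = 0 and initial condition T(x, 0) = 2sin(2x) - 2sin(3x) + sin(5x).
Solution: Using separation of variables T = X(x)G(t):
Eigenfunctions: sin(nx), n = 1, 2, 3, ...
General solution: T(x, t) = Σ c_n sin(nx) exp(-2n² t)
Matching T(x,0) = 2sin(2x) - 2sin(3x) + sin(5x) term by term: c_2=2, c_3=-2, c_5=1.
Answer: T(x, t) = 2exp(-8t)sin(2x) - 2exp(-18t)sin(3x) + exp(-50t)sin(5x)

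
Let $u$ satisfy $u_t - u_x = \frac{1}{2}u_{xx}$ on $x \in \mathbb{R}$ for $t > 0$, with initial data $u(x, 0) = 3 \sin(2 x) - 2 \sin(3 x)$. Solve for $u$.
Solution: Change to a moving frame: let $\eta = x + t$, $\sigma = t$ and write $u(x,t) = w(\eta,\sigma)$.
By the chain rule $u_t = w_{\sigma} + w_{\eta}$, $u_x = w_{\eta}$, $u_{xx} = w_{\eta\eta}$.
Then $u_t - u_x = w_{\sigma}$: the advection term cancels and the PDE becomes the heat equation $w_{\sigma} = \frac{1}{2}w_{\eta\eta}$ on $\eta \in \mathbb{R}$.
Initial data: $w(\eta,0) = u(\eta,0) = 3 \sin(2 \eta) - 2 \sin(3 \eta)$.
On $\eta \in \mathbb{R}$ each mode satisfies $(\sin(n\eta))'' = -n^2 \sin(n\eta)$, so $e^{-n^2\sigma/2} \sin(n\eta)$ solves the heat equation; by superposition $w(\eta,\sigma) = \sum c_n e^{-n^2\sigma/2} \sin(n\eta)$.
Reading off the coefficients: $c_2=3, c_3=-2$, so $w(\eta,\sigma) = 3 e^{-2 \sigma} \sin(2 \eta) - 2 e^{-9 \sigma/2} \sin(3 \eta)$.
Substituting back $\eta = x + t$, $\sigma = t$: $u(x,t) = w(x + t, t)$.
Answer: $u(x, t) = 3 e^{-2 t} \sin(2 t + 2 x) - 2 e^{-9 t/2} \sin(3 t + 3 x)$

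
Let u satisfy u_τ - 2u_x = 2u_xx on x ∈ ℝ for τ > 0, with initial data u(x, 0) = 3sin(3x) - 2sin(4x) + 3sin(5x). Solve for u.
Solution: Moving frame: η = x + 2τ, σ = τ, u = w(η,σ), so u_τ = w_σ + 2w_η and u_xx = w_ηη.
Hence u_τ - 2u_x = w_σ and the PDE becomes the heat equation w_σ = 2w_ηη on η ∈ ℝ.
Initial data: w(η,0) = u(η,0) = 3sin(3η) - 2sin(4η) + 3sin(5η). Each mode sin(nη) decays as exp(-2n²σ) on ℝ, so w(η,σ) = Σ c_n exp(-2n²σ) sin(nη) with c_3=3, c_4=-2, c_5=3: w(η,σ) = 3exp(-18σ)sin(3η) - 2exp(-32σ)sin(4η) + 3exp(-50σ)sin(5η).
Substituting back: u(x,τ) = w(x + 2τ, τ).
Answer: u(x, τ) = 3exp(-18τ)sin(3x + 6τ) - 2exp(-32τ)sin(4x + 8τ) + 3exp(-50τ)sin(5x + 10τ)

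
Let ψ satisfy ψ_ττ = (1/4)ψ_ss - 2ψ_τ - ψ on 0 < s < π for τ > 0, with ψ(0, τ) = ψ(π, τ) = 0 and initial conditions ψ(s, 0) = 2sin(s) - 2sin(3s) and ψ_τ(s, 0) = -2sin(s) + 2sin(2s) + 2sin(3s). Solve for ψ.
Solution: Substitute ψ = exp(-τ)u, i.e. u = exp(τ)ψ.
By the product rule, ψ_τ = exp(-τ)(u_τ - u), ψ_ττ = exp(-τ)(u_ττ - 2u_τ + u), ψ_ss = exp(-τ)u_ss.
Substituting into the PDE and dividing by exp(-τ): u_ττ - 2u_τ + u = (1/4)u_ss - 2(u_τ - u) - u.
The lower-order terms cancel, leaving the standard wave equation u_ττ = (1/4)u_ss.
Initial data for u: u(s,0) = ψ(s,0) = 2sin(s) - 2sin(3s); u_τ(s,0) = ψ_τ(s,0) + ψ(s,0) = 2sin(2s). The boundary conditions carry over: u(0,τ) = u(π,τ) = 0.
Solve for u:
  Using separation of variables u = X(s)T(τ):
  Eigenfunctions: sin(ns), n = 1, 2, 3, ...
  General solution: u(s, τ) = Σ [A_n cos(n τ/2) + B_n sin(n τ/2)] sin(ns)
  From u(s,0) = 2sin(s) - 2sin(3s): A_1=2, A_3=-2. From u_τ(s,0) = 2sin(2s), using u_τ(s,0) = Σ ω_n B_n sin(ns) with ω_n = n/2: B_2 = 2/1 = 2.
Hence u(s,τ) = 2sin(s)cos(τ/2) + 2sin(2s)sin(τ) - 2sin(3s)cos(3τ/2).
Transform back: ψ(s,τ) = exp(-τ)u(s,τ).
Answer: ψ(s, τ) = 2exp(-τ)sin(s)cos(τ/2) + 2exp(-τ)sin(2s)sin(τ) - 2exp(-τ)sin(3s)cos(3τ/2)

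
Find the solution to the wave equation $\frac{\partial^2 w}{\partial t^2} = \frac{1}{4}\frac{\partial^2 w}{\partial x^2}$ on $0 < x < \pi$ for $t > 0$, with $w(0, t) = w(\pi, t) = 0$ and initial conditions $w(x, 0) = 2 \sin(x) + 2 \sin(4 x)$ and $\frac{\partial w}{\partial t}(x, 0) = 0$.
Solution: Using separation of variables $w = X(x)T(t)$:
Eigenfunctions: $\sin(nx)$, $n = 1, 2, 3, \ldots$
General solution: $w(x, t) = \sum [A_n \cos(n t/2) + B_n \sin(n t/2)] \sin(nx)$
From $w(x,0) = 2 \sin(x) + 2 \sin(4 x)$: $A_1=2, A_4=2$. From $w_t(x,0) = 0$: all $B_n = 0$.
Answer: $w(x, t) = 2 \sin(x) \cos(t/2) + 2 \sin(4 x) \cos(2 t)$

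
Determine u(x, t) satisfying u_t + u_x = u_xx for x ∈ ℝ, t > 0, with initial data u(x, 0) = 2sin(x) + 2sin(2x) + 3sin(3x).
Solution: Change to a moving frame: let η = x - t, σ = t and write u(x,t) = w(η,σ).
By the chain rule u_t = w_σ - w_η, u_x = w_η, u_xx = w_ηη.
Then u_t + u_x = w_σ: the advection term cancels and the PDE becomes the heat equation w_σ = w_ηη on η ∈ ℝ.
Initial data: w(η,0) = u(η,0) = 2sin(η) + 2sin(2η) + 3sin(3η).
On η ∈ ℝ each mode satisfies (sin(nη))″ = -n² sin(nη), so exp(-n²σ) sin(nη) solves the heat equation; by superposition w(η,σ) = Σ c_n exp(-n²σ) sin(nη).
Reading off the coefficients: c_1=2, c_2=2, c_3=3, so w(η,σ) = 2exp(-σ)sin(η) + 2exp(-4σ)sin(2η) + 3exp(-9σ)sin(3η).
Substituting back η = x - t, σ = t: u(x,t) = w(x - t, t).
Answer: u(x, t) = -2exp(-t)sin(t - x) - 2exp(-4t)sin(2t - 2x) - 3exp(-9t)sin(3t - 3x)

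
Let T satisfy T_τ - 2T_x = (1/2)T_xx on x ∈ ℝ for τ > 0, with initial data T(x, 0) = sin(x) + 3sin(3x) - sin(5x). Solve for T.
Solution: Moving frame: η = x + 2τ, σ = τ, T = u(η,σ), so T_τ = u_σ + 2u_η and T_xx = u_ηη.
Hence T_τ - 2T_x = u_σ and the PDE becomes the heat equation u_σ = (1/2)u_ηη on η ∈ ℝ.
Initial data: u(η,0) = T(η,0) = sin(η) + 3sin(3η) - sin(5η). Each mode sin(nη) decays as exp(-n²σ/2) on ℝ, so u(η,σ) = Σ c_n exp(-n²σ/2) sin(nη) with c_1=1, c_3=3, c_5=-1: u(η,σ) = exp(-σ/2)sin(η) + 3exp(-9σ/2)sin(3η) - exp(-25σ/2)sin(5η).
Substituting back: T(x,τ) = u(x + 2τ, τ).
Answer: T(x, τ) = exp(-τ/2)sin(x + 2τ) + 3exp(-9τ/2)sin(3x + 6τ) - exp(-25τ/2)sin(5x + 10τ)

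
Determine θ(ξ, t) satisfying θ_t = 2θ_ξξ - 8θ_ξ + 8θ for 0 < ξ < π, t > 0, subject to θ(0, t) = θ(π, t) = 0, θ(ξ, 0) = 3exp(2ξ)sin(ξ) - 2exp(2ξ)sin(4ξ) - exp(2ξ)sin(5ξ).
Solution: Substitute θ = exp(2ξ)u, i.e. u = exp(-2ξ)θ.
By the product rule, θ_ξ = exp(2ξ)(u_ξ + 2u), θ_ξξ = exp(2ξ)(u_ξξ + 4u_ξ + 4u), θ_t = exp(2ξ)u_t.
Substituting into the PDE and dividing by exp(2ξ): u_t = 2(u_ξξ + 4u_ξ + 4u) - 8(u_ξ + 2u) + 8u.
The lower-order terms cancel, leaving the standard heat equation u_t = 2u_ξξ.
Initial data for u: u(ξ,0) = exp(-2ξ)θ(ξ,0) = 3sin(ξ) - 2sin(4ξ) - sin(5ξ). The boundary conditions carry over: u(0,t) = u(π,t) = 0.
Solve for u:
  Using separation of variables u = X(ξ)G(t):
  Eigenfunctions: sin(nξ), n = 1, 2, 3, ...
  General solution: u(ξ, t) = Σ c_n sin(nξ) exp(-2n² t)
  Matching u(ξ,0) = 3sin(ξ) - 2sin(4ξ) - sin(5ξ) term by term: c_1=3, c_4=-2, c_5=-1.
Hence u(ξ,t) = 3exp(-2t)sin(ξ) - 2exp(-32t)sin(4ξ) - exp(-50t)sin(5ξ).
Transform back: θ(ξ,t) = exp(2ξ)u(ξ,t).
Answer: θ(ξ, t) = 3exp(-2t)exp(2ξ)sin(ξ) - 2exp(-32t)exp(2ξ)sin(4ξ) - exp(-50t)exp(2ξ)sin(5ξ)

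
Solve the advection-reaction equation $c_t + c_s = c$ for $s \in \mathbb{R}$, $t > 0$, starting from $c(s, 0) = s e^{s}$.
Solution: Substitute $c = e^{s}u$.
Then $c_s = e^{s}(u_s + u)$, $c_t = e^{s}u_t$; substituting and dividing by $e^{s}$, the lower-order terms cancel: $u_t + u_s = 0$ (standard advection equation).
Data for $u$: $u(s,0) = e^{-s}c(s,0) = s$.
By characteristics ($ds/dt = 1$), $u(s,t) = f(s - t)$ with $f = u( \cdot , 0)$.
So $u(s,t) = s - t$, and $c(s,t) = e^{s}u(s,t)$.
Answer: $c(s, t) = s e^{s} -  t e^{s}$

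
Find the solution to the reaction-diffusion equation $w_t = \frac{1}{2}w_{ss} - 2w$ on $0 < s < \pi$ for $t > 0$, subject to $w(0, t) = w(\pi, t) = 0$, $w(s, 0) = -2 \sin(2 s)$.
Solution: Substitute $w = e^{-2t}u$.
Then $w_t = e^{-2t}(u_t - 2u)$, $w_{ss} = e^{-2t}u_{ss}$; substituting and dividing by $e^{-2t}$, the lower-order terms cancel: $u_t = \frac{1}{2}u_{ss}$ (standard heat equation).
Data for $u$: $u(s,0) = w(s,0) = -2 \sin(2 s)$. The boundary conditions carry over: $u(0,t) = u(\pi,t) = 0$.
Separating variables: $u = \sum c_n e^{-n^2t/2} \sin(ns)$. From $u(s,0) = -2 \sin(2 s)$: $c_2=-2$.
So $u(s,t) = -2 e^{-2 t} \sin(2 s)$, and $w(s,t) = e^{-2t}u(s,t)$.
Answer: $w(s, t) = -2 e^{-4 t} \sin(2 s)$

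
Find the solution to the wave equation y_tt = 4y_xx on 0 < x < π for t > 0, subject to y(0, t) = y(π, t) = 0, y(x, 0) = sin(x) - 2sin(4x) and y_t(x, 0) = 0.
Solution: Separating variables: y = Σ [A_n cos(ω_n t) + B_n sin(ω_n t)] sin(nx), ω_n = 2n. From ICs: A_1=1, A_4=-2.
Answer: y(x, t) = sin(x)cos(2t) - 2sin(4x)cos(8t)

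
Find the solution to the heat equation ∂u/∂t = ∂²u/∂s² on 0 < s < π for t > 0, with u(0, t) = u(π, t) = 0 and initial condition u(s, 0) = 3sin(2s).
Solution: Using separation of variables u = X(s)T(t):
Eigenfunctions: sin(ns), n = 1, 2, 3, ...
General solution: u(s, t) = Σ c_n sin(ns) exp(-n² t)
Matching u(s,0) = 3sin(2s) term by term: c_2=3.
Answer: u(s, t) = 3exp(-4t)sin(2s)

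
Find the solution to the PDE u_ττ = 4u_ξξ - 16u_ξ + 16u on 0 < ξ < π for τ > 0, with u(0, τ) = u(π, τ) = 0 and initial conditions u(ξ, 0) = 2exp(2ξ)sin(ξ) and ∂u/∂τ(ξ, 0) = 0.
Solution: Substitute u = exp(2ξ)w.
Then u_ξ = exp(2ξ)(w_ξ + 2w), u_ξξ = exp(2ξ)(w_ξξ + 4w_ξ + 4w), u_ττ = exp(2ξ)w_ττ; substituting and dividing by exp(2ξ), the lower-order terms cancel: w_ττ = 4w_ξξ (standard wave equation).
Data for w: w(ξ,0) = exp(-2ξ)u(ξ,0) = 2sin(ξ); w_τ(ξ,0) = exp(-2ξ)u_τ(ξ,0) = 0. The boundary conditions carry over: w(0,τ) = w(π,τ) = 0.
Separating variables: w = Σ [A_n cos(ω_n τ) + B_n sin(ω_n τ)] sin(nξ), ω_n = 2n. From ICs: A_1=2.
So w(ξ,τ) = 2sin(ξ)cos(2τ), and u(ξ,τ) = exp(2ξ)w(ξ,τ).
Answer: u(ξ, τ) = 2exp(2ξ)sin(ξ)cos(2τ)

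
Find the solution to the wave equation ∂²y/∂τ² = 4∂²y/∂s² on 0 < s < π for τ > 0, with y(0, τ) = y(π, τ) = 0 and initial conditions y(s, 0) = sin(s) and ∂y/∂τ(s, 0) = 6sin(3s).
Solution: Using separation of variables y = X(s)T(τ):
Eigenfunctions: sin(ns), n = 1, 2, 3, ...
General solution: y(s, τ) = Σ [A_n cos(2n τ) + B_n sin(2n τ)] sin(ns)
From y(s,0) = sin(s): A_1=1. From y_τ(s,0) = 6sin(3s), using y_τ(s,0) = Σ ω_n B_n sin(ns) with ω_n = 2n: B_3 = 6/6 = 1.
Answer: y(s, τ) = sin(s)cos(2τ) + sin(3s)sin(6τ)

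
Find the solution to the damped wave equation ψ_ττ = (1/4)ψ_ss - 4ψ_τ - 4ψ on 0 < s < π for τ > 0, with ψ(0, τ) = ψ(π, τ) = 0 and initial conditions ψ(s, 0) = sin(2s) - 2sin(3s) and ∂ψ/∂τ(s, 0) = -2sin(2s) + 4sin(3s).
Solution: Substitute ψ = exp(-2τ)u, i.e. u = exp(2τ)ψ.
By the product rule, ψ_τ = exp(-2τ)(u_τ - 2u), ψ_ττ = exp(-2τ)(u_ττ - 4u_τ + 4u), ψ_ss = exp(-2τ)u_ss.
Substituting into the PDE and dividing by exp(-2τ): u_ττ - 4u_τ + 4u = (1/4)u_ss - 4(u_τ - 2u) - 4u.
The lower-order terms cancel, leaving the standard wave equation u_ττ = (1/4)u_ss.
Initial data for u: u(s,0) = ψ(s,0) = sin(2s) - 2sin(3s); u_τ(s,0) = ψ_τ(s,0) + 2ψ(s,0) = 0. The boundary conditions carry over: u(0,τ) = u(π,τ) = 0.
Solve for u:
  Using separation of variables u = X(s)T(τ):
  Eigenfunctions: sin(ns), n = 1, 2, 3, ...
  General solution: u(s, τ) = Σ [A_n cos(n τ/2) + B_n sin(n τ/2)] sin(ns)
  From u(s,0) = sin(2s) - 2sin(3s): A_2=1, A_3=-2. From u_τ(s,0) = 0: all B_n = 0.
Hence u(s,τ) = sin(2s)cos(τ) - 2sin(3s)cos(3τ/2).
Transform back: ψ(s,τ) = exp(-2τ)u(s,τ).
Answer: ψ(s, τ) = exp(-2τ)sin(2s)cos(τ) - 2exp(-2τ)sin(3s)cos(3τ/2)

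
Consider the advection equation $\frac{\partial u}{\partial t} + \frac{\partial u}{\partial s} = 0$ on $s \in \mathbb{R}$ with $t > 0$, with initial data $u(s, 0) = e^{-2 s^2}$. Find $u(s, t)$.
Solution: By characteristics ($ds/dt = 1$), $u(s,t) = f(s - t)$ with $f = u( \cdot , 0)$.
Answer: $u(s, t) = e^{-2 (s - t)^2}$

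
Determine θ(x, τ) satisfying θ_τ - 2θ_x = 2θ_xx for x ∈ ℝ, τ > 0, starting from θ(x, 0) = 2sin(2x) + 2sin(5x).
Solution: Change to a moving frame: let η = x + 2τ, σ = τ and write θ(x,τ) = u(η,σ).
By the chain rule θ_τ = u_σ + 2u_η, θ_x = u_η, θ_xx = u_ηη.
Then θ_τ - 2θ_x = u_σ: the advection term cancels and the PDE becomes the heat equation u_σ = 2u_ηη on η ∈ ℝ.
Initial data: u(η,0) = θ(η,0) = 2sin(2η) + 2sin(5η).
On η ∈ ℝ each mode satisfies (sin(nη))″ = -n² sin(nη), so exp(-2n²σ) sin(nη) solves the heat equation; by superposition u(η,σ) = Σ c_n exp(-2n²σ) sin(nη).
Reading off the coefficients: c_2=2, c_5=2, so u(η,σ) = 2exp(-8σ)sin(2η) + 2exp(-50σ)sin(5η).
Substituting back η = x + 2τ, σ = τ: θ(x,τ) = u(x + 2τ, τ).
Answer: θ(x, τ) = 2exp(-8τ)sin(2x + 4τ) + 2exp(-50τ)sin(5x + 10τ)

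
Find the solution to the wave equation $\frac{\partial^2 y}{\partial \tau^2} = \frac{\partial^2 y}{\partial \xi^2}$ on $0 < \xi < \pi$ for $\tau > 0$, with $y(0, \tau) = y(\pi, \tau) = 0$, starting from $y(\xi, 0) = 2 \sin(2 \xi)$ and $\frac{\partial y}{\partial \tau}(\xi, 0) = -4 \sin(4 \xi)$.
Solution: Using separation of variables $y = X(\xi)T(\tau)$:
Eigenfunctions: $\sin(n\xi)$, $n = 1, 2, 3, \ldots$
General solution: $y(\xi, \tau) = \sum [A_n \cos(n \tau) + B_n \sin(n \tau)] \sin(n\xi)$
From $y(\xi,0) = 2 \sin(2 \xi)$: $A_2=2$. From $y_{\tau}(\xi,0) = -4 \sin(4 \xi)$, using $y_{\tau}(\xi,0) = \sum \omega_n B_n \sin(n\xi)$ with $\omega_n = n$: $B_4 = (-4)/4 = -1$.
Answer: $y(\xi, \tau) = - \sin(4 \tau) \sin(4 \xi) + 2 \sin(2 \xi) \cos(2 \tau)$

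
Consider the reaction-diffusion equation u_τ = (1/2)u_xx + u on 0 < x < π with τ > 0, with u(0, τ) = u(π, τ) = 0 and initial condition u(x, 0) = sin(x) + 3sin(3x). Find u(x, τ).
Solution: Substitute u = exp(τ)w, i.e. w = exp(-τ)u.
By the product rule, u_τ = exp(τ)(w_τ + w), u_xx = exp(τ)w_xx.
Substituting into the PDE and dividing by exp(τ): w_τ + w = (1/2)w_xx + w.
The lower-order terms cancel, leaving the standard heat equation w_τ = (1/2)w_xx.
Initial data for w: w(x,0) = u(x,0) = sin(x) + 3sin(3x). The boundary conditions carry over: w(0,τ) = w(π,τ) = 0.
Solve for w:
  Using separation of variables w = X(x)T(τ):
  Eigenfunctions: sin(nx), n = 1, 2, 3, ...
  General solution: w(x, τ) = Σ c_n sin(nx) exp(-n² τ/2)
  Matching w(x,0) = sin(x) + 3sin(3x) term by term: c_1=1, c_3=3.
Hence w(x,τ) = exp(-τ/2)sin(x) + 3exp(-9τ/2)sin(3x).
Transform back: u(x,τ) = exp(τ)w(x,τ).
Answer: u(x, τ) = exp(τ/2)sin(x) + 3exp(-7τ/2)sin(3x)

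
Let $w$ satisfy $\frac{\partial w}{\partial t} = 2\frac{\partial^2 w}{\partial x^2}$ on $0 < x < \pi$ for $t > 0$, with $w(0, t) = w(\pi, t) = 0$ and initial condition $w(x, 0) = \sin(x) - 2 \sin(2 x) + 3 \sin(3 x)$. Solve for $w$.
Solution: Separating variables: $w = \sum c_n e^{-2n^2t} \sin(nx)$. From $w(x,0) = \sin(x) - 2 \sin(2 x) + 3 \sin(3 x)$: $c_1=1, c_2=-2, c_3=3$.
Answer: $w(x, t) = e^{-2 t} \sin(x) - 2 e^{-8 t} \sin(2 x) + 3 e^{-18 t} \sin(3 x)$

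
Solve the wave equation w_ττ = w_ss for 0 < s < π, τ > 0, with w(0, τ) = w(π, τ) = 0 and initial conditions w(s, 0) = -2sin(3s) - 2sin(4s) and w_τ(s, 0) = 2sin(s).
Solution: Separating variables: w = Σ [A_n cos(ω_n τ) + B_n sin(ω_n τ)] sin(ns), ω_n = n. From ICs (B_n = velocity coefficient / ω_n): A_3=-2, A_4=-2, B_1=2.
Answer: w(s, τ) = 2sin(s)sin(τ) - 2sin(3s)cos(3τ) - 2sin(4s)cos(4τ)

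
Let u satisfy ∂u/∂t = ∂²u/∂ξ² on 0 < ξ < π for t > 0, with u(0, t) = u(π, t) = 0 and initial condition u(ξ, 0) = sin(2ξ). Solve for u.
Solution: Using separation of variables u = X(ξ)T(t):
Eigenfunctions: sin(nξ), n = 1, 2, 3, ...
General solution: u(ξ, t) = Σ c_n sin(nξ) exp(-n² t)
Matching u(ξ,0) = sin(2ξ) term by term: c_2=1.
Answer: u(ξ, t) = exp(-4t)sin(2ξ)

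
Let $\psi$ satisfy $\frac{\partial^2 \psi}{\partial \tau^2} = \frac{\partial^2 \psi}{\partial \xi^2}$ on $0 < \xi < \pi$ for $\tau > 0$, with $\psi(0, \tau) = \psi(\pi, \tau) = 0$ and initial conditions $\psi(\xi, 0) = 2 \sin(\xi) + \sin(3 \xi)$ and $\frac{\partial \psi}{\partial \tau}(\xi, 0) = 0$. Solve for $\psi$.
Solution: Separating variables: $\psi = \sum [A_n \cos(\omega_n \tau) + B_n \sin(\omega_n \tau)] \sin(n\xi)$, $\omega_n = n$. From ICs: $A_1=2, A_3=1$.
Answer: $\psi(\xi, \tau) = 2 \sin(\xi) \cos(\tau) + \sin(3 \xi) \cos(3 \tau)$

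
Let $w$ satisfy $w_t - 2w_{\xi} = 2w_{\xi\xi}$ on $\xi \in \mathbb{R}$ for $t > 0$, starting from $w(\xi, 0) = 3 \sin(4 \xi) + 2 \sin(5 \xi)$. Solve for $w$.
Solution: Moving frame: $\eta = \xi + 2t$, $\sigma = t$, $w = u(\eta,\sigma)$, so $w_t = u_{\sigma} + 2u_{\eta}$ and $w_{\xi\xi} = u_{\eta\eta}$.
Hence $w_t - 2w_{\xi} = u_{\sigma}$ and the PDE becomes the heat equation $u_{\sigma} = 2u_{\eta\eta}$ on $\eta \in \mathbb{R}$.
Initial data: $u(\eta,0) = w(\eta,0) = 3 \sin(4 \eta) + 2 \sin(5 \eta)$. Each mode $\sin(n\eta)$ decays as $e^{-2n^2\sigma}$ on $\mathbb{R}$, so $u(\eta,\sigma) = \sum c_n e^{-2n^2\sigma} \sin(n\eta)$ with $c_4=3, c_5=2$: $u(\eta,\sigma) = 3 e^{-32 \sigma} \sin(4 \eta) + 2 e^{-50 \sigma} \sin(5 \eta)$.
Substituting back: $w(\xi,t) = u(\xi + 2t, t)$.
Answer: $w(\xi, t) = 3 e^{-32 t} \sin(4 \xi + 8 t) + 2 e^{-50 t} \sin(5 \xi + 10 t)$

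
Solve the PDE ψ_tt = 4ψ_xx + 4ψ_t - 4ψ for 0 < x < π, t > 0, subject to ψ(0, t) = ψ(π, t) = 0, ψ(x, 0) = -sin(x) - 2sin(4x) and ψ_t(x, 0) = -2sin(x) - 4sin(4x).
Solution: Substitute ψ = exp(2t)u.
Then ψ_t = exp(2t)(u_t + 2u), ψ_tt = exp(2t)(u_tt + 4u_t + 4u), ψ_xx = exp(2t)u_xx; substituting and dividing by exp(2t), the lower-order terms cancel: u_tt = 4u_xx (standard wave equation).
Data for u: u(x,0) = ψ(x,0) = -sin(x) - 2sin(4x); u_t(x,0) = ψ_t(x,0) - 2ψ(x,0) = 0. The boundary conditions carry over: u(0,t) = u(π,t) = 0.
Separating variables: u = Σ [A_n cos(ω_n t) + B_n sin(ω_n t)] sin(nx), ω_n = 2n. From ICs: A_1=-1, A_4=-2.
So u(x,t) = -sin(x)cos(2t) - 2sin(4x)cos(8t), and ψ(x,t) = exp(2t)u(x,t).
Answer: ψ(x, t) = -exp(2t)sin(x)cos(2t) - 2exp(2t)sin(4x)cos(8t)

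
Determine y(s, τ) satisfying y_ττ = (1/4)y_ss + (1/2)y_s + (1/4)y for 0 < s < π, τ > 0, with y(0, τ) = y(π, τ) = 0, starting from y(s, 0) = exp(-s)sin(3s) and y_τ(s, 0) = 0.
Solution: Substitute y = exp(-s)u, i.e. u = exp(s)y.
By the product rule, y_s = exp(-s)(u_s - u), y_ss = exp(-s)(u_ss - 2u_s + u), y_ττ = exp(-s)u_ττ.
Substituting into the PDE and dividing by exp(-s): u_ττ = (1/4)(u_ss - 2u_s + u) + (1/2)(u_s - u) + (1/4)u.
The lower-order terms cancel, leaving the standard wave equation u_ττ = (1/4)u_ss.
Initial data for u: u(s,0) = exp(s)y(s,0) = sin(3s); u_τ(s,0) = exp(s)y_τ(s,0) = 0. The boundary conditions carry over: u(0,τ) = u(π,τ) = 0.
Solve for u:
  Using separation of variables u = X(s)T(τ):
  Eigenfunctions: sin(ns), n = 1, 2, 3, ...
  General solution: u(s, τ) = Σ [A_n cos(n τ/2) + B_n sin(n τ/2)] sin(ns)
  From u(s,0) = sin(3s): A_3=1. From u_τ(s,0) = 0: all B_n = 0.
Hence u(s,τ) = sin(3s)cos(3τ/2).
Transform back: y(s,τ) = exp(-s)u(s,τ).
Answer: y(s, τ) = exp(-s)sin(3s)cos(3τ/2)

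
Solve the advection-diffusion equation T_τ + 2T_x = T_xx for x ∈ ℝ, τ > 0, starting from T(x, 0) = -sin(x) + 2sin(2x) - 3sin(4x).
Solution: Moving frame: η = x - 2τ, σ = τ, T = u(η,σ), so T_τ = u_σ - 2u_η and T_xx = u_ηη.
Hence T_τ + 2T_x = u_σ and the PDE becomes the heat equation u_σ = u_ηη on η ∈ ℝ.
Initial data: u(η,0) = T(η,0) = -sin(η) + 2sin(2η) - 3sin(4η). Each mode sin(nη) decays as exp(-n²σ) on ℝ, so u(η,σ) = Σ c_n exp(-n²σ) sin(nη) with c_1=-1, c_2=2, c_4=-3: u(η,σ) = -exp(-σ)sin(η) + 2exp(-4σ)sin(2η) - 3exp(-16σ)sin(4η).
Substituting back: T(x,τ) = u(x - 2τ, τ).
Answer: T(x, τ) = -exp(-τ)sin(x - 2τ) + 2exp(-4τ)sin(2x - 4τ) - 3exp(-16τ)sin(4x - 8τ)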